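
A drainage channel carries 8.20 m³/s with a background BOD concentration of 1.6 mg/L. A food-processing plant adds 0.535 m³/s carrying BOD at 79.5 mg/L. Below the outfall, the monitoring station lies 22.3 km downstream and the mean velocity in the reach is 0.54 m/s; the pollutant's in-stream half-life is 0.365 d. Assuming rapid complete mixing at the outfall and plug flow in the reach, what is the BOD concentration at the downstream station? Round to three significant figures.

2.57 mg/L

Mixed concentration C = ΣQC/ΣQ = (8.200·1.600 + 0.5350·79.50) / 8.735 = 55.65/8.735 = 6.371 mg/L.
Travel time t = 22.3·1000 / 0.54 = 41300 s = 11.47 h.
Half-life 0.365 d → k = ln 2 / 0.365 = 1.899 d⁻¹.
After decay, C = 6.371 × e^(−kt) = 6.371 × 0.4035 = 2.571 mg/L.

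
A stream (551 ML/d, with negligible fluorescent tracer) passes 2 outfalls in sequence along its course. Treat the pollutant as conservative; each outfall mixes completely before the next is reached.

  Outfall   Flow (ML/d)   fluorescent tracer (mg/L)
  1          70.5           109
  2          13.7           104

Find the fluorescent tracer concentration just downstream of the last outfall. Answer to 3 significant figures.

Below outfall 1: Q → 621.5 ML/d, C = (551.0·0 + 70.50·109.0)/621.5 = 12.36 mg/L.
Below outfall 2: Q → 635.2 ML/d, C = (621.5·12.36 + 13.70·104.0)/635.2 = 14.34 mg/L.

14.3 mg/L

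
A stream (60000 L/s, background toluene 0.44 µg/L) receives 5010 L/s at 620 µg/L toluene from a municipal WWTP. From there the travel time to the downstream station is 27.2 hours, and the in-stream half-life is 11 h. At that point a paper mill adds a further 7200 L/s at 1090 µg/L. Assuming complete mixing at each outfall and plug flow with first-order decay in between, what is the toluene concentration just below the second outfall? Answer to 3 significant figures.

116 µg/L

Mixed concentration C = ΣQC/ΣQ = (60000·0.4400 + 5010·620.0) / 65010 = 3133000/65010 = 48.19 µg/L; combined flow 65010 L/s.
Half-life 11 h → k = ln 2 / 11 = 0.06301 h⁻¹ = 1.512 d⁻¹.
First-order decay: C = 48.19·exp(−k·t) = 48.19·0.1802 = 8.681 µg/L.
Second outfall: C = (65010·8.681 + 7200·1090)/72210 = 116.5 µg/L.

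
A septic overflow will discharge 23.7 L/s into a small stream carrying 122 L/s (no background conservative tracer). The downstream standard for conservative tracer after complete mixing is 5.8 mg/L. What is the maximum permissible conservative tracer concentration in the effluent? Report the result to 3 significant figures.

35.7 mg/L

At the limit, (Qr·Cr + Qe·Cₑ)/(Qr + Qe) = 5.8:
Cₑ = (145.7·5.8 − 122.0·0) / 23.70 = 35.66 mg/L.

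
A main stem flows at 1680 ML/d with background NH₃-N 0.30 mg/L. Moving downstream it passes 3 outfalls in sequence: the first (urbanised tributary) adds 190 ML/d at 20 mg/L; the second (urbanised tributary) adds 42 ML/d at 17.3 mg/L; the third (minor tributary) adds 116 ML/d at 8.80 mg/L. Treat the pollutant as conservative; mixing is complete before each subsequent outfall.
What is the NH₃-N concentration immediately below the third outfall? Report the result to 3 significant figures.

Below outfall 1: Q → 1870 ML/d, C = (1680·0.3000 + 190.0·20.00)/1870 = 2.302 mg/L.
Below outfall 2: Q → 1912 ML/d, C = (1870·2.302 + 42.00·17.30)/1912 = 2.631 mg/L.
Below outfall 3: Q → 2028 ML/d, C = (1912·2.631 + 116.0·8.800)/2028 = 2.984 mg/L.

2.98 mg/L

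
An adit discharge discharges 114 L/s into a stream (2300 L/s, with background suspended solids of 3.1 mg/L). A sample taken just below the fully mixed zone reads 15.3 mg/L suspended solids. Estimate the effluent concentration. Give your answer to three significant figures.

Mass balance: 2300·3.100 + 114.0·Cₑ = 2414·15.30
→ Cₑ = (2414·15.30 − 2300·3.100) / 114.0 = 261.4 mg/L.

261 mg/L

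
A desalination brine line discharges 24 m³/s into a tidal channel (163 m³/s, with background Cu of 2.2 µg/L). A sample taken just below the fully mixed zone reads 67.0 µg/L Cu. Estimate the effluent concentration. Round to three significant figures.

507 µg/L

Mass balance: 163.0·2.200 + 24.00·Cₑ = 187.0·67.00
→ Cₑ = (187.0·67.00 − 163.0·2.200) / 24.00 = 507.1 µg/L.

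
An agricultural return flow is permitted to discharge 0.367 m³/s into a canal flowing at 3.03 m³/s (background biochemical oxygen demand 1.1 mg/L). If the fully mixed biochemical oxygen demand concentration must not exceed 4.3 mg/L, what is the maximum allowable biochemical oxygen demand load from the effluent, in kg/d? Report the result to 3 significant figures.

Mass balance at the limit: 3.030·1.100 + 0.3670·Cₑ = 3.397·4.3 → Cₑ = 30.72 mg/L.
Load = 0.3670 m³/s × 30.72 g/m³ × 86 400 s/d = 974.1 kg/d.

974 kg/d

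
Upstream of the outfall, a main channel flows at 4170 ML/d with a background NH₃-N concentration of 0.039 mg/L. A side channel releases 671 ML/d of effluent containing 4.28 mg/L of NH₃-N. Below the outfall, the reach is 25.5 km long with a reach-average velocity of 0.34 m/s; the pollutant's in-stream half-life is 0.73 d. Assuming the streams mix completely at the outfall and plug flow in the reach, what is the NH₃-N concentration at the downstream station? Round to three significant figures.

0.275 mg/L

Conservation of mass: C = (4170·0.03900 + 671.0·4.280) / 4841 = 3035/4841 = 0.6268 mg/L.
Travel time t = 25.5·1000 / 0.34 = 75000 s = 20.83 h.
Half-life 0.73 d → k = ln 2 / 0.73 = 0.9495 d⁻¹.
Decay over the reach: 0.6268·exp(−kt) = 0.6268·0.4386 = 0.2749 mg/L.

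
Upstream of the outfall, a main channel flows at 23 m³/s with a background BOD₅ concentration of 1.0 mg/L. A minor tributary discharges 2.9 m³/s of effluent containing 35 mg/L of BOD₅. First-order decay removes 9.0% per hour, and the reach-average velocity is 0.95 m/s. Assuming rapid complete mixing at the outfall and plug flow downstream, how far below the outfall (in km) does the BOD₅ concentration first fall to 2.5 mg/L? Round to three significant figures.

Flow-weighted average: C = (23.00·1.000 + 2.900·35.00) / 25.90 = 124.5/25.90 = 4.807 mg/L.
9.0%/h lost → k = −ln(1 − 0.09) = 0.09431 h⁻¹.
Set 4.807·exp(−k·t) = 2.5 → t = ln(4.807/2.5)/k = 24960 s = 6.932 h.
Distance = v·t = 0.95·24960 = 23710 m = 23.71 km.

23.7 km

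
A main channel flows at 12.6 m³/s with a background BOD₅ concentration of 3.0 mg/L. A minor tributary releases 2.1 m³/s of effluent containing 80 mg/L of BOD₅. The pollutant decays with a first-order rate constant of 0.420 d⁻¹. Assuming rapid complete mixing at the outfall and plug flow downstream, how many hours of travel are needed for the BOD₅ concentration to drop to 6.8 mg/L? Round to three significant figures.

41.3 h

Mass balance: C = (12.60·3.000 + 2.100·80.00) / 14.70 = 205.8/14.70 = 14.00 mg/L.
14.00·exp(−k·t) = 6.8 → t = ln(14.00/6.8)/k = 148600 s = 41.26 h.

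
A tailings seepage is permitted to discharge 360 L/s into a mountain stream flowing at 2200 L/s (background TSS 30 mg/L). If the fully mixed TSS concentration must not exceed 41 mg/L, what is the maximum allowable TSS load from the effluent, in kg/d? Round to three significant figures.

Mass balance at the limit: 2200·30.00 + 360.0·Cₑ = 2560·41 → Cₑ = 108.2 mg/L.
360.0 L/s = 0.3600 m³/s. Load = 0.3600 m³/s × 108.2 g/m³ × 86 400 s/d = 3366 kg/d.

3370 kg/d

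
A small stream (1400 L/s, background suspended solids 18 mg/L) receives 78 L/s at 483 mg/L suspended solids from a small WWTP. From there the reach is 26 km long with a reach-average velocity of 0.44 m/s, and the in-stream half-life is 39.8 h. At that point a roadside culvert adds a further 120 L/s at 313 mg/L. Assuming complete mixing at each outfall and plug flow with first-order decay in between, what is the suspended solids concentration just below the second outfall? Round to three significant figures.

53.1 mg/L

Flow-weighted average: C = (1400·18.00 + 78.00·483.0) / 1478 = 62870/1478 = 42.54 mg/L; combined flow 1478 L/s.
Travel time t = 26·1000 / 0.44 = 59090 s = 16.41 h.
Half-life 39.8 h → k = ln 2 / 39.8 = 0.01742 h⁻¹ = 0.4180 d⁻¹.
First-order decay: C = 42.54·exp(−k·t) = 42.54·0.7514 = 31.96 mg/L.
At the second outfall, C = (1478·31.96 + 120.0·313.0) / (1478 + 120.0) = 53.07 mg/L.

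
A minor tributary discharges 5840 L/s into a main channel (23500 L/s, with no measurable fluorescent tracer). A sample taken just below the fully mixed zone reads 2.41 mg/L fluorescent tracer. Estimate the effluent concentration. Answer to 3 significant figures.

Mass balance: 23500·0 + 5840·Cₑ = 29340·2.410
→ Cₑ = (29340·2.410 − 23500·0) / 5840 = 12.11 mg/L.

12.1 mg/L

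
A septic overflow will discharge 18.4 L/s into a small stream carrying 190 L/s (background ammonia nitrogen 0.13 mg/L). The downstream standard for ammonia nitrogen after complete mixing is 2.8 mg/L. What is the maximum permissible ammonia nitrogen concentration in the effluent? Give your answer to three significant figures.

30.4 mg/L

At the limit, (Qr·Cr + Qe·Cₑ)/(Qr + Qe) = 2.8:
Cₑ = (208.4·2.8 − 190.0·0.1300) / 18.40 = 30.37 mg/L.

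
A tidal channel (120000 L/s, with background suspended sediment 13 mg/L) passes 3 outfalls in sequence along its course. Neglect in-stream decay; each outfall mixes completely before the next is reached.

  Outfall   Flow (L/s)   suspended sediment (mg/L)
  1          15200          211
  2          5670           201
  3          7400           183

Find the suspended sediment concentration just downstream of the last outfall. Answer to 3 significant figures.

49.0 mg/L

Below outfall 1: Q → 135200 L/s, C = (120000·13.00 + 15200·211.0)/135200 = 35.26 mg/L.
Below outfall 2: Q → 140900 L/s, C = (135200·35.26 + 5670·201.0)/140900 = 41.93 mg/L.
Below outfall 3: Q → 148300 L/s, C = (140900·41.93 + 7400·183.0)/148300 = 48.97 mg/L.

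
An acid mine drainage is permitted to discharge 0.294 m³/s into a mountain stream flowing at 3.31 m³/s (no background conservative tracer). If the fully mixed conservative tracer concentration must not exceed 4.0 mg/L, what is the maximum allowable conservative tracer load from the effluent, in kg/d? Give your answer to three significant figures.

1250 kg/d

Mass balance at the limit: 3.310·0 + 0.2940·Cₑ = 3.604·4.0 → Cₑ = 49.03 mg/L.
Load = 0.2940 m³/s × 49.03 g/m³ × 86 400 s/d = 1246 kg/d.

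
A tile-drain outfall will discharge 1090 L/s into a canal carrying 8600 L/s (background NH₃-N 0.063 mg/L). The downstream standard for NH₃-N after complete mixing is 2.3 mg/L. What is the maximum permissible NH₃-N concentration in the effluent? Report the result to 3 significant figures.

At the limit, (Qr·Cr + Qe·Cₑ)/(Qr + Qe) = 2.3:
Cₑ = (9690·2.3 − 8600·0.06300) / 1090 = 19.95 mg/L.

19.9 mg/L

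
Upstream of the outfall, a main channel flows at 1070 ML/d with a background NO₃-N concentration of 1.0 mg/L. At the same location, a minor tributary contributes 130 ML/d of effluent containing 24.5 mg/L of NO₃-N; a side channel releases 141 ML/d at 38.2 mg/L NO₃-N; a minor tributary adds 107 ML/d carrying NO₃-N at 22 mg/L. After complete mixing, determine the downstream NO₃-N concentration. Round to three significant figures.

Conservation of mass: C = (1070·1.000 + 130.0·24.50 + 141.0·38.20 + 107.0·22.00) / 1448 = 12000/1448 = 8.284 mg/L.

8.28 mg/L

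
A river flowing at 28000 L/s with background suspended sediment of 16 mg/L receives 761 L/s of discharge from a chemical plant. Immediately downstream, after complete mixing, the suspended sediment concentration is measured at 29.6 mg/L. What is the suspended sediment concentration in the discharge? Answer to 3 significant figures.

Mass balance: 28000·16.00 + 761.0·Cₑ = 28760·29.60
→ Cₑ = (28760·29.60 − 28000·16.00) / 761.0 = 530.0 mg/L.

530 mg/L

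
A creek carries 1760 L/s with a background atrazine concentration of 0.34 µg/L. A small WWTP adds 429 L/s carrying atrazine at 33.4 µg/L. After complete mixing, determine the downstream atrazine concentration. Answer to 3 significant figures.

After mixing, C = (1760·0.3400 + 429.0·33.40) / 2189 = 14930/2189 = 6.819 µg/L.

6.82 µg/L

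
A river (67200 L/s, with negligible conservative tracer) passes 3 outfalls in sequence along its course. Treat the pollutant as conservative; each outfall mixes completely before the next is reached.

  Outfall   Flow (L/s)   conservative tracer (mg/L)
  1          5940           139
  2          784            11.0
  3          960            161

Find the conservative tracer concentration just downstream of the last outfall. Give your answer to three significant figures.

Below outfall 1: Q → 73140 L/s, C = (67200·0 + 5940·139.0)/73140 = 11.29 mg/L.
Below outfall 2: Q → 73920 L/s, C = (73140·11.29 + 784.0·11.00)/73920 = 11.29 mg/L.
Below outfall 3: Q → 74880 L/s, C = (73920·11.29 + 960.0·161.0)/74880 = 13.21 mg/L.

13.2 mg/L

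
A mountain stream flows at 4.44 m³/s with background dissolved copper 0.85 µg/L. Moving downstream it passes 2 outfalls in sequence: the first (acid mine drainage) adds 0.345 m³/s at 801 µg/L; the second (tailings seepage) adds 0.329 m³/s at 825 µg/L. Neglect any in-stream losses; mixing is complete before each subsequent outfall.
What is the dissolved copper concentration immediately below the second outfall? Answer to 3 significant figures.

108 µg/L

Outfall 1: combined Q = 4.785 m³/s; C = (4.440·0.8500 + 0.3450·801.0)/4.785 = 58.54 µg/L.
Outfall 2: combined Q = 5.114 m³/s; C = (4.785·58.54 + 0.3290·825.0)/5.114 = 107.8 µg/L.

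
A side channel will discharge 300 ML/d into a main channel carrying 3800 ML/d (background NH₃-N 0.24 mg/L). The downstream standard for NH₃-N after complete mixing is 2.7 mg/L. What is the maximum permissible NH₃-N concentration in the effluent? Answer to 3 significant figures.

At the limit, (Qr·Cr + Qe·Cₑ)/(Qr + Qe) = 2.7:
Cₑ = (4100·2.7 − 3800·0.2400) / 300.0 = 33.86 mg/L.

33.9 mg/L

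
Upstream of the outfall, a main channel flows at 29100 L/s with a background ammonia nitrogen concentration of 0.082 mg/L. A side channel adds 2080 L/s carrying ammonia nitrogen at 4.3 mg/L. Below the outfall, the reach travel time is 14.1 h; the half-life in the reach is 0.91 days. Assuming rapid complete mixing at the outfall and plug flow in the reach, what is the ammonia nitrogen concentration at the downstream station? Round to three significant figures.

0.232 mg/L

Mixed concentration C = ΣQC/ΣQ = (29100·0.08200 + 2080·4.300) / 31180 = 11330/31180 = 0.3634 mg/L.
Half-life 0.91 d → k = ln 2 / 0.91 = 0.7617 d⁻¹.
Decay over the reach: 0.3634·exp(−kt) = 0.3634·0.6392 = 0.2323 mg/L.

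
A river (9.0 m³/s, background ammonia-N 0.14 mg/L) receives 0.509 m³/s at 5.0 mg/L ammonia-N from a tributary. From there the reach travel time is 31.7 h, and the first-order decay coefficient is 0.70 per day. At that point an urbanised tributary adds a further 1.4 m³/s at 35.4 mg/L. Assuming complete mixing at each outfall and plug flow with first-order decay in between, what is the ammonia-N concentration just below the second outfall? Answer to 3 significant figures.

Mass balance: C = (9.000·0.1400 + 0.5090·5.000) / 9.509 = 3.805/9.509 = 0.4001 mg/L; combined flow 9.509 m³/s.
After decay, C = 0.4001 × e^(−kt) = 0.4001 × 0.3967 = 0.1587 mg/L.
At the second outfall, C = (9.509·0.1587 + 1.400·35.40) / (9.509 + 1.400) = 4.681 mg/L.

4.68 mg/L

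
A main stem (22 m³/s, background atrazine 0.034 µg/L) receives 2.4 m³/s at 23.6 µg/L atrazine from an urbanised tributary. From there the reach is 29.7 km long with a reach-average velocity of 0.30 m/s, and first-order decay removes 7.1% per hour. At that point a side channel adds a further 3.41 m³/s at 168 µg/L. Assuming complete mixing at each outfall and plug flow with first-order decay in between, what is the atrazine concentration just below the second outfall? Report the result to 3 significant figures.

20.9 µg/L

Mass balance: C = (22.00·0.03400 + 2.400·23.60) / 24.40 = 57.39/24.40 = 2.352 µg/L; combined flow 24.40 m³/s.
Travel time t = 29.7·1000 / 0.30 = 99000 s = 27.50 h.
7.1%/h lost → k = −ln(1 − 0.071) = 0.07365 h⁻¹.
After decay, C = 2.352 × e^(−kt) = 2.352 × 0.1320 = 0.3104 µg/L.
Second outfall: C = (24.40·0.3104 + 3.410·168.0)/27.81 = 20.87 µg/L.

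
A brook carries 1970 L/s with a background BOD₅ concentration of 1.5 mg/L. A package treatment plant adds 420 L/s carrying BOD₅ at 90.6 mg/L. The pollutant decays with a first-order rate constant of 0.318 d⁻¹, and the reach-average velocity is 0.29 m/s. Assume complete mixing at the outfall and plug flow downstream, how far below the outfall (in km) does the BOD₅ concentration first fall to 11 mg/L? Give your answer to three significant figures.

35.0 km

After mixing, C = (1970·1.500 + 420.0·90.60) / 2390 = 41010/2390 = 17.16 mg/L.
Set 17.16·exp(−k·t) = 11 → t = ln(17.16/11)/k = 120800 s = 33.55 h.
Distance = v·t = 0.29·120800 = 35030 m = 35.03 km.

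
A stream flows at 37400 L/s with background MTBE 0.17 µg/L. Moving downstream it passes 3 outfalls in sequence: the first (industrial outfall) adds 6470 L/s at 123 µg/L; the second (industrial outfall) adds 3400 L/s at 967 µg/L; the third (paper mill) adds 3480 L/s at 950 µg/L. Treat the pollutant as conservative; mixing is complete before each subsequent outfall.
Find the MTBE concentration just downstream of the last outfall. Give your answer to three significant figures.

146 µg/L

Outfall 1: combined Q = 43870 L/s; C = (37400·0.1700 + 6470·123.0)/43870 = 18.29 µg/L.
Outfall 2: combined Q = 47270 L/s; C = (43870·18.29 + 3400·967.0)/47270 = 86.52 µg/L.
Outfall 3: combined Q = 50750 L/s; C = (47270·86.52 + 3480·950.0)/50750 = 145.7 µg/L.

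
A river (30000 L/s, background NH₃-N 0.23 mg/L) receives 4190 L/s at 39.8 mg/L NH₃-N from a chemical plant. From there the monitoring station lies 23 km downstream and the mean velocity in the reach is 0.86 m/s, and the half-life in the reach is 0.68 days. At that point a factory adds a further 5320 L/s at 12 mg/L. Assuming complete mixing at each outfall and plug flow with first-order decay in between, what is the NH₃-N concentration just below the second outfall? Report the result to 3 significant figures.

4.82 mg/L

Conservation of mass: C = (30000·0.2300 + 4190·39.80) / 34190 = 173700/34190 = 5.079 mg/L; combined flow 34190 L/s.
Travel time t = 23·1000 / 0.86 = 26740 s = 7.429 h.
Half-life 0.68 d → k = ln 2 / 0.68 = 1.019 d⁻¹.
First-order decay: C = 5.079·exp(−k·t) = 5.079·0.7294 = 3.705 mg/L.
Second outfall: C = (34190·3.705 + 5320·12.00)/39510 = 4.822 mg/L.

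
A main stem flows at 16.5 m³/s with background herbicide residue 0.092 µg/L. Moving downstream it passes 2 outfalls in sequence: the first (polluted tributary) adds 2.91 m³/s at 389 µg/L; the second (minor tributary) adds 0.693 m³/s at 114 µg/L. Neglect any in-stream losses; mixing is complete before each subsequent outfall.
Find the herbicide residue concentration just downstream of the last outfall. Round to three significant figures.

60.3 µg/L

After outfall 1: Q = 16.50 + 2.910 = 19.41 m³/s; C = (16.50·0.09200 + 2.910·389.0)/19.41 = 58.40 µg/L.
After outfall 2: Q = 19.41 + 0.6930 = 20.10 m³/s; C = (19.41·58.40 + 0.6930·114.0)/20.10 = 60.31 µg/L.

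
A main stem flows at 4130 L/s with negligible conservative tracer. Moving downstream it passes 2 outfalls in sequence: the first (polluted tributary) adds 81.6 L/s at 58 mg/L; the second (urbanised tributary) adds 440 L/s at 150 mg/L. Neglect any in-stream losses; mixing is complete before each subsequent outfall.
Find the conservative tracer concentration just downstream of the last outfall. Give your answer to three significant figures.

15.2 mg/L

Below outfall 1: Q → 4212 L/s, C = (4130·0 + 81.60·58.00)/4212 = 1.124 mg/L.
Below outfall 2: Q → 4652 L/s, C = (4212·1.124 + 440.0·150.0)/4652 = 15.21 mg/L.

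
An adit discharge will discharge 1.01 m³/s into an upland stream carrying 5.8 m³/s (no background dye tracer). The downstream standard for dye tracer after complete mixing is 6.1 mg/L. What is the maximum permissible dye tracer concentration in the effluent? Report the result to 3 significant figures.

41.1 mg/L

At the limit, (Qr·Cr + Qe·Cₑ)/(Qr + Qe) = 6.1:
Cₑ = (6.810·6.1 − 5.800·0) / 1.010 = 41.13 mg/L.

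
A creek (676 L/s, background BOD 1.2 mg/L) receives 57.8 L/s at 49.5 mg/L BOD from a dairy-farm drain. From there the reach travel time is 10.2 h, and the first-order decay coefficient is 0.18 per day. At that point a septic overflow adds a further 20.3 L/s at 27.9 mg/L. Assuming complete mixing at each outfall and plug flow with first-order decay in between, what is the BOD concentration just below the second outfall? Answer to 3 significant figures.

5.26 mg/L

Mass balance: C = (676.0·1.200 + 57.80·49.50) / 733.8 = 3672/733.8 = 5.004 mg/L; combined flow 733.8 L/s.
Decay over the reach: 5.004·exp(−kt) = 5.004·0.9264 = 4.636 mg/L.
At the second outfall, C = (733.8·4.636 + 20.30·27.90) / (733.8 + 20.30) = 5.262 mg/L.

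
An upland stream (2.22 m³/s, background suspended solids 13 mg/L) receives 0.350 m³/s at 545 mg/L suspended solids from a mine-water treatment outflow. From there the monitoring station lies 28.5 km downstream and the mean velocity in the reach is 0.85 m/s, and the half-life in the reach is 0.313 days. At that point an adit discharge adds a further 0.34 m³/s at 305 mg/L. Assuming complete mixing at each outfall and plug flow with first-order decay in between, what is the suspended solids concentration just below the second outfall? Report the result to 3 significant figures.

67.6 mg/L

Flow-weighted average: C = (2.220·13.00 + 0.3500·545.0) / 2.570 = 219.6/2.570 = 85.45 mg/L; combined flow 2.570 m³/s.
Travel time t = 28.5·1000 / 0.85 = 33530 s = 9.314 h.
Half-life 0.313 d → k = ln 2 / 0.313 = 2.215 d⁻¹.
First-order decay: C = 85.45·exp(−k·t) = 85.45·0.4234 = 36.18 mg/L.
At the second outfall, C = (2.570·36.18 + 0.3400·305.0) / (2.570 + 0.3400) = 67.59 mg/L.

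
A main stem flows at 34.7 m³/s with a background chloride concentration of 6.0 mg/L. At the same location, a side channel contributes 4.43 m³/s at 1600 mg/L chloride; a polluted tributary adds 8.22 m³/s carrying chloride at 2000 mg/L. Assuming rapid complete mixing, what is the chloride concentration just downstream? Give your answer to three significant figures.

501 mg/L

Flow-weighted average: C = (34.70·6.000 + 4.430·1600 + 8.220·2000) / 47.35 = 23740/47.35 = 501.3 mg/L.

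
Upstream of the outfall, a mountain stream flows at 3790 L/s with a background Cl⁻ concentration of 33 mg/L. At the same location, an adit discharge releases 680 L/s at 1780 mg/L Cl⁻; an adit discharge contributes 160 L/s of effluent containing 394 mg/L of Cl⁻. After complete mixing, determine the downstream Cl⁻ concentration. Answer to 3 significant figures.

After mixing, C = (3790·33.00 + 680.0·1780 + 160.0·394.0) / 4630 = 1399000/4630 = 302.1 mg/L.

302 mg/L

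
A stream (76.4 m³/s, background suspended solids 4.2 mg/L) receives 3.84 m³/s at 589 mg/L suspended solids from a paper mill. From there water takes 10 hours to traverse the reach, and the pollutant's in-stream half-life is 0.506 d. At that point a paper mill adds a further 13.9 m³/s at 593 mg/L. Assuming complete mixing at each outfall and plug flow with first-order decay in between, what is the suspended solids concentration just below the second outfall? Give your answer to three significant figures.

103 mg/L

Mass balance: C = (76.40·4.200 + 3.840·589.0) / 80.24 = 2583/80.24 = 32.19 mg/L; combined flow 80.24 m³/s.
Half-life 0.506 d → k = ln 2 / 0.506 = 1.370 d⁻¹.
After decay, C = 32.19 × e^(−kt) = 32.19 × 0.5651 = 18.19 mg/L.
At the second outfall, C = (80.24·18.19 + 13.90·593.0) / (80.24 + 13.90) = 103.1 mg/L.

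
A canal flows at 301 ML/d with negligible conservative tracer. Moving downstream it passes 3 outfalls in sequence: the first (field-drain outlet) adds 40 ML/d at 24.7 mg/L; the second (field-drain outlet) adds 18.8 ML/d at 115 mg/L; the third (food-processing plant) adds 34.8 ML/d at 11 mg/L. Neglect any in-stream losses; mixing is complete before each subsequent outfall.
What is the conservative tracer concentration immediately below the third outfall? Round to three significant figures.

Outfall 1: combined Q = 341.0 ML/d; C = (301.0·0 + 40.00·24.70)/341.0 = 2.897 mg/L.
Outfall 2: combined Q = 359.8 ML/d; C = (341.0·2.897 + 18.80·115.0)/359.8 = 8.755 mg/L.
Outfall 3: combined Q = 394.6 ML/d; C = (359.8·8.755 + 34.80·11.00)/394.6 = 8.953 mg/L.

8.95 mg/L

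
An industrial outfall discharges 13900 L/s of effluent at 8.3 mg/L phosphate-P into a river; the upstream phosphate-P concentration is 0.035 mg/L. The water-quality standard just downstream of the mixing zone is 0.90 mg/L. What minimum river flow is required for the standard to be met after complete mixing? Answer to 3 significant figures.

Set C_mix = 0.90: (Q·0.03500 + 13900·8.300) / (Q + 13900) = 0.90
→ Q = 13900·(8.300 − 0.90)/(0.90 − 0.03500) = 118900 L/s.

119000 L/s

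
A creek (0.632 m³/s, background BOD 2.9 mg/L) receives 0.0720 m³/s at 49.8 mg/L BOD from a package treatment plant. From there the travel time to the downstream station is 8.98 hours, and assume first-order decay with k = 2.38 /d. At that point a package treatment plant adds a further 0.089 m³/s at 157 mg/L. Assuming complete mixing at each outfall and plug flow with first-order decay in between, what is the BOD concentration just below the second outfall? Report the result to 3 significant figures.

20.4 mg/L

Flow-weighted average: C = (0.6320·2.900 + 0.07200·49.80) / 0.7040 = 5.418/0.7040 = 7.697 mg/L; combined flow 0.7040 m³/s.
First-order decay: C = 7.697·exp(−k·t) = 7.697·0.4104 = 3.159 mg/L.
Second outfall: C = (0.7040·3.159 + 0.08900·157.0)/0.7930 = 20.42 mg/L.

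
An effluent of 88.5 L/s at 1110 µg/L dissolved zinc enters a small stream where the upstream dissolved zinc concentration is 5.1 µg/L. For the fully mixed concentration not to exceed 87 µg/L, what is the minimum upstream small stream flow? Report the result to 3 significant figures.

1110 L/s

Set C_mix = 87: (Q·5.100 + 88.50·1110) / (Q + 88.50) = 87
→ Q = 88.50·(1110 − 87)/(87 − 5.100) = 1105 L/s.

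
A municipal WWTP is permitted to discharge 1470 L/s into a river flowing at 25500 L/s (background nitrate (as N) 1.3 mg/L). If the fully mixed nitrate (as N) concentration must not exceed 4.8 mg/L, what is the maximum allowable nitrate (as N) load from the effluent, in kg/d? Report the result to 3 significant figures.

8320 kg/d

Mass balance at the limit: 25500·1.300 + 1470·Cₑ = 26970·4.8 → Cₑ = 65.51 mg/L.
1470 L/s = 1.470 m³/s. Load = 1.470 m³/s × 65.51 g/m³ × 86 400 s/d = 8321 kg/d.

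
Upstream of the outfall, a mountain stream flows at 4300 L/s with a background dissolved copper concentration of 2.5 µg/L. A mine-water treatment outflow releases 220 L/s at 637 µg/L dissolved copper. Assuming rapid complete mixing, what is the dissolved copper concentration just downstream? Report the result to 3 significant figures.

33.4 µg/L

Mixed concentration C = ΣQC/ΣQ = (4300·2.500 + 220.0·637.0) / 4520 = 150900/4520 = 33.38 µg/L.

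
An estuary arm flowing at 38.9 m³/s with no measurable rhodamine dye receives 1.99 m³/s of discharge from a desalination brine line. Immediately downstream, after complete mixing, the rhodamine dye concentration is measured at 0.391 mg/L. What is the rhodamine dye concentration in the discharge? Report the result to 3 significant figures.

Mass balance: 38.90·0 + 1.990·Cₑ = 40.89·0.3910
→ Cₑ = (40.89·0.3910 − 38.90·0) / 1.990 = 8.034 mg/L.

8.03 mg/L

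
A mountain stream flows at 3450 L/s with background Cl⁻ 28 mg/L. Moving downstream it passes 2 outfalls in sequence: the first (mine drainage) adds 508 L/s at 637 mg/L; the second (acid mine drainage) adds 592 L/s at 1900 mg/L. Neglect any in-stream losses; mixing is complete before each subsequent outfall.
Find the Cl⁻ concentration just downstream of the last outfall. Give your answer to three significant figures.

Below outfall 1: Q → 3958 L/s, C = (3450·28.00 + 508.0·637.0)/3958 = 106.2 mg/L.
Below outfall 2: Q → 4550 L/s, C = (3958·106.2 + 592.0·1900)/4550 = 339.6 mg/L.

340 mg/L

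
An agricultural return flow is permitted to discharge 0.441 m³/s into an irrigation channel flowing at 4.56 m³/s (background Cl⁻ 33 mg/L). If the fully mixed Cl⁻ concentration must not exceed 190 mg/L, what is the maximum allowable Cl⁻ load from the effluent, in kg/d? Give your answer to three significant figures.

Mass balance at the limit: 4.560·33.00 + 0.4410·Cₑ = 5.001·190 → Cₑ = 1813 mg/L.
Load = 0.4410 m³/s × 1813 g/m³ × 86 400 s/d = 69090 kg/d.

69100 kg/d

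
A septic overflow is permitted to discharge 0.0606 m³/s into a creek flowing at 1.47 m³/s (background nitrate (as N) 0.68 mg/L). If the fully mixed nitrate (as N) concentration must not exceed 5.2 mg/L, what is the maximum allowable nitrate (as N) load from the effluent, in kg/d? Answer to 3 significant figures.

601 kg/d

Mass balance at the limit: 1.470·0.6800 + 0.06060·Cₑ = 1.531·5.2 → Cₑ = 114.8 mg/L.
Load = 0.06060 m³/s × 114.8 g/m³ × 86 400 s/d = 601.3 kg/d.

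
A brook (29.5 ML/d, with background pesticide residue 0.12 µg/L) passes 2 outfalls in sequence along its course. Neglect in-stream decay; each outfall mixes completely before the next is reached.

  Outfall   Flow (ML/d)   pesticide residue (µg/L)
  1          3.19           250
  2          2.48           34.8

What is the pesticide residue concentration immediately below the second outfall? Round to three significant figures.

25.2 µg/L

Outfall 1: combined Q = 32.69 ML/d; C = (29.50·0.1200 + 3.190·250.0)/32.69 = 24.50 µg/L.
Outfall 2: combined Q = 35.17 ML/d; C = (32.69·24.50 + 2.480·34.80)/35.17 = 25.23 µg/L.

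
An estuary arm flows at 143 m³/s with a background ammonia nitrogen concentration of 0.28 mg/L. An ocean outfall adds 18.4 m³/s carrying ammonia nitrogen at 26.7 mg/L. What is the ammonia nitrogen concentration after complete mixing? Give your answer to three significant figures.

3.29 mg/L

Mass balance: C = (143.0·0.2800 + 18.40·26.70) / 161.4 = 531.3/161.4 = 3.292 mg/L.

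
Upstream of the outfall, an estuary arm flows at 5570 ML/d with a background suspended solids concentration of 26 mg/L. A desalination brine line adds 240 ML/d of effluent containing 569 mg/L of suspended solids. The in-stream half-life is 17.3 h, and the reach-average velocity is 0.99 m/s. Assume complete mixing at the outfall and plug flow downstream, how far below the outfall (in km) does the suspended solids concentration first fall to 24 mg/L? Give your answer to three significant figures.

Mass balance: C = (5570·26.00 + 240.0·569.0) / 5810 = 281400/5810 = 48.43 mg/L.
Half-life 17.3 h → k = ln 2 / 17.3 = 0.04007 h⁻¹ = 0.9616 d⁻¹.
Set 48.43·exp(−k·t) = 24 → t = ln(48.43/24)/k = 63080 s = 17.52 h.
Distance = v·t = 0.99·63080 = 62450 m = 62.45 km.

62.5 km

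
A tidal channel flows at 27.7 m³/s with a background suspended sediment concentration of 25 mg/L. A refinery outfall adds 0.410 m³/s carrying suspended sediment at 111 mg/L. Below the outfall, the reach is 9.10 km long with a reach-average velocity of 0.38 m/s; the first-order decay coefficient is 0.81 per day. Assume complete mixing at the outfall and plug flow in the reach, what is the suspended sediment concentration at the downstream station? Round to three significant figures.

Flow-weighted average: C = (27.70·25.00 + 0.4100·111.0) / 28.11 = 738.0/28.11 = 26.25 mg/L.
Travel time t = 9.10·1000 / 0.38 = 23950 s = 6.652 h.
Applying C = C₀e^(−kt): 26.25 × 0.7989 = 20.97 mg/L.

21.0 mg/L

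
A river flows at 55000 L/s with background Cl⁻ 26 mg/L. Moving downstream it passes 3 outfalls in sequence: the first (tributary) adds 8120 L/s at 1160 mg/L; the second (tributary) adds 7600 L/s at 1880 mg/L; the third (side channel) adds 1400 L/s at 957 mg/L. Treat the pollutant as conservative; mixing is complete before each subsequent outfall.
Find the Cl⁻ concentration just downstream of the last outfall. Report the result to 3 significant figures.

367 mg/L

Outfall 1: combined Q = 63120 L/s; C = (55000·26.00 + 8120·1160)/63120 = 171.9 mg/L.
Outfall 2: combined Q = 70720 L/s; C = (63120·171.9 + 7600·1880)/70720 = 355.4 mg/L.
Outfall 3: combined Q = 72120 L/s; C = (70720·355.4 + 1400·957.0)/72120 = 367.1 mg/L.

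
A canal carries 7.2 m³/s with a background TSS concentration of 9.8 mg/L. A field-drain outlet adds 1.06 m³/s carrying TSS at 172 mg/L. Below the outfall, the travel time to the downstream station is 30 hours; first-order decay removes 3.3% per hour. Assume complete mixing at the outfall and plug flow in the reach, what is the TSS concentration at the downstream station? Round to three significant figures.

11.2 mg/L

Mixed concentration C = ΣQC/ΣQ = (7.200·9.800 + 1.060·172.0) / 8.260 = 252.9/8.260 = 30.62 mg/L.
3.3%/h lost → k = −ln(1 − 0.033) = 0.03356 h⁻¹.
Applying C = C₀e^(−kt): 30.62 × 0.3654 = 11.19 mg/L.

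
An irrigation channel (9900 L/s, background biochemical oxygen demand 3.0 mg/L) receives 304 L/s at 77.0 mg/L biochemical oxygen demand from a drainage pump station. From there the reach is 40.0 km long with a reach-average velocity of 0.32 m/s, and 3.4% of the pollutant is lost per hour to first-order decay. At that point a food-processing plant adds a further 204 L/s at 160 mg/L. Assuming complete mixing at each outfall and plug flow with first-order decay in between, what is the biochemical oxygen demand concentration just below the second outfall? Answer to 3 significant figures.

Flow-weighted average: C = (9900·3.000 + 304.0·77.00) / 10200 = 53110/10200 = 5.205 mg/L; combined flow 10200 L/s.
Travel time t = 40.0·1000 / 0.32 = 125000 s = 34.72 h.
3.4%/h lost → k = −ln(1 − 0.034) = 0.03459 h⁻¹.
After decay, C = 5.205 × e^(−kt) = 5.205 × 0.3009 = 1.566 mg/L.
At the second outfall, C = (10200·1.566 + 204.0·160.0) / (10200 + 204.0) = 4.671 mg/L.

4.67 mg/L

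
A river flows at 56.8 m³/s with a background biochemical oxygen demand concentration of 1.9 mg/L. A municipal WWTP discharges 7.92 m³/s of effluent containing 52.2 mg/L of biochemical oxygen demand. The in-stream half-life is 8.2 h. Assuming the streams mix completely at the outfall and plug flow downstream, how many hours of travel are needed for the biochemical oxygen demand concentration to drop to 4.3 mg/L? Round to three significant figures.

7.43 h

Flow-weighted average: C = (56.80·1.900 + 7.920·52.20) / 64.72 = 521.3/64.72 = 8.055 mg/L.
Half-life 8.2 h → k = ln 2 / 8.2 = 0.08453 h⁻¹ = 2.029 d⁻¹.
8.055·exp(−k·t) = 4.3 → t = ln(8.055/4.3)/k = 26730 s = 7.426 h.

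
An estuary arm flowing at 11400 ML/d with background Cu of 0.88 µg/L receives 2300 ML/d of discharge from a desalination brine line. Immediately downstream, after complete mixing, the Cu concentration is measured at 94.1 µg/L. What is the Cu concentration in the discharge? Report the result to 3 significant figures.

Mass balance: 11400·0.8800 + 2300·Cₑ = 13700·94.10
→ Cₑ = (13700·94.10 − 11400·0.8800) / 2300 = 556.1 µg/L.

556 µg/L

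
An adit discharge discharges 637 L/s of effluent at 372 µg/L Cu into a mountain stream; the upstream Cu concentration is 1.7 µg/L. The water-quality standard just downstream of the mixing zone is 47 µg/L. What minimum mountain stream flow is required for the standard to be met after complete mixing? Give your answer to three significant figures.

4570 L/s

Set C_mix = 47: (Q·1.700 + 637.0·372.0) / (Q + 637.0) = 47
→ Q = 637.0·(372.0 − 47)/(47 − 1.700) = 4570 L/s.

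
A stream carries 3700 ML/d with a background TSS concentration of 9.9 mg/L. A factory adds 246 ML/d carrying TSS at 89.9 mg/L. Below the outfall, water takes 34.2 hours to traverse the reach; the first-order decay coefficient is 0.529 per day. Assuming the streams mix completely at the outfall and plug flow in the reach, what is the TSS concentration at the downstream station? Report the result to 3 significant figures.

7.01 mg/L

Mass balance: C = (3700·9.900 + 246.0·89.90) / 3946 = 58750/3946 = 14.89 mg/L.
After decay, C = 14.89 × e^(−kt) = 14.89 × 0.4706 = 7.005 mg/L.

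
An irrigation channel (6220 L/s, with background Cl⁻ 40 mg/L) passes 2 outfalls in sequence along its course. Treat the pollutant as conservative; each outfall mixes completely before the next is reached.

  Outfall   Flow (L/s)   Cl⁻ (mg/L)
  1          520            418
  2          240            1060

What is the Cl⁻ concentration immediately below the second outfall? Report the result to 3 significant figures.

103 mg/L

Below outfall 1: Q → 6740 L/s, C = (6220·40.00 + 520.0·418.0)/6740 = 69.16 mg/L.
Below outfall 2: Q → 6980 L/s, C = (6740·69.16 + 240.0·1060)/6980 = 103.2 mg/L.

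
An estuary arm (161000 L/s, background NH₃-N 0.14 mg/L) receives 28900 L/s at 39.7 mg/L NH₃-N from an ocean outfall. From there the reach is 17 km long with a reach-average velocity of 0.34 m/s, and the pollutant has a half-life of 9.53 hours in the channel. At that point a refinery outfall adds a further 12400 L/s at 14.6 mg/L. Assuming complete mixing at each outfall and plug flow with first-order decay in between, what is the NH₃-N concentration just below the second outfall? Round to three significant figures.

3.00 mg/L

Mixed concentration C = ΣQC/ΣQ = (161000·0.1400 + 28900·39.70) / 189900 = 1170000/189900 = 6.160 mg/L; combined flow 189900 L/s.
Travel time t = 17·1000 / 0.34 = 50000 s = 13.89 h.
Half-life 9.53 h → k = ln 2 / 9.53 = 0.07273 h⁻¹ = 1.746 d⁻¹.
Decay over the reach: 6.160·exp(−kt) = 6.160·0.3642 = 2.243 mg/L.
Second outfall: C = (189900·2.243 + 12400·14.60)/202300 = 3.001 mg/L.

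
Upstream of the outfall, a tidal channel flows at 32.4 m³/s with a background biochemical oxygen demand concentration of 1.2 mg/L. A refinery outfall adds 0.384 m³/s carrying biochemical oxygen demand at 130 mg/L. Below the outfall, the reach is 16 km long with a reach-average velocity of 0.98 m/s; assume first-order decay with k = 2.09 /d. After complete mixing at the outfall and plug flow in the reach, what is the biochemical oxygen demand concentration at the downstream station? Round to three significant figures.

1.82 mg/L

Mixed concentration C = ΣQC/ΣQ = (32.40·1.200 + 0.3840·130.0) / 32.78 = 88.80/32.78 = 2.709 mg/L.
Travel time t = 16·1000 / 0.98 = 16330 s = 4.535 h.
After decay, C = 2.709 × e^(−kt) = 2.709 × 0.6737 = 1.825 mg/L.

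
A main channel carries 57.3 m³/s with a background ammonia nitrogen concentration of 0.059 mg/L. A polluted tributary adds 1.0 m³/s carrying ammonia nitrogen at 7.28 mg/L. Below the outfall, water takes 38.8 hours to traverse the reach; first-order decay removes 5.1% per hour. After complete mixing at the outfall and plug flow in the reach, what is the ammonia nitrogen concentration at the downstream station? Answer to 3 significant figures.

Mixed concentration C = ΣQC/ΣQ = (57.30·0.05900 + 1.000·7.280) / 58.30 = 10.66/58.30 = 0.1829 mg/L.
5.1%/h lost → k = −ln(1 − 0.051) = 0.05235 h⁻¹.
Applying C = C₀e^(−kt): 0.1829 × 0.1312 = 0.02399 mg/L.

0.0240 mg/L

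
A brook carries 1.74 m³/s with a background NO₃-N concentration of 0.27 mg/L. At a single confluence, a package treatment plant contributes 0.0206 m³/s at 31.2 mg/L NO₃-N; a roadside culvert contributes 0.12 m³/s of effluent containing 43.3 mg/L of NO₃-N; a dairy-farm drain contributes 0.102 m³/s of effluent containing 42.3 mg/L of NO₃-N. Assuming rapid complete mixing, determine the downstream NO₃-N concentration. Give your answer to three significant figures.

Flow-weighted average: C = (1.740·0.2700 + 0.02060·31.20 + 0.1200·43.30 + 0.1020·42.30) / 1.983 = 10.62/1.983 = 5.358 mg/L.

5.36 mg/L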